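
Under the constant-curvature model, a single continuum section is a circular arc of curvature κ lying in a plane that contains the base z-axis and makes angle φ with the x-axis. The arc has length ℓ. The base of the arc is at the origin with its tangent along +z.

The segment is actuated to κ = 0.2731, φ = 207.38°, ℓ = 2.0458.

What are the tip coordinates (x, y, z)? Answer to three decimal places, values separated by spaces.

-0.494 -0.256 1.941

θ = κ·ℓ = 0.2731 × 2.0458 = 0.55871 rad
ρ = (1 − cos θ)/κ = (1 − 0.84794)/0.2731 = 0.55679
z = sin θ / κ = 0.53009/0.2731 = 1.94101
x = ρ cos φ = 0.55679 × cos(207.38°) = -0.49442
y = ρ sin φ = 0.55679 × sin(207.38°) = -0.25606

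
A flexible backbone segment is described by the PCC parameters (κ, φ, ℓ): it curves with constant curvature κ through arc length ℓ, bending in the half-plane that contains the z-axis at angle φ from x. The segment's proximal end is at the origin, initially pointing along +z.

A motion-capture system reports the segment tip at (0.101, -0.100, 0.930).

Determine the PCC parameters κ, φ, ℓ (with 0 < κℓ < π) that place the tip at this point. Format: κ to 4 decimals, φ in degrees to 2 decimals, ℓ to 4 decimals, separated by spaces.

ρ = √(x²+y²) = √(0.101² + -0.100²) = 0.14213
φ = atan2(y, x) mod 360° = atan2(-0.100, 0.101) = 315.2851°
|p|² = ρ² + z² = 0.14213² + 0.930² = 0.88510
κ = 2ρ / |p|² = 2×0.14213 / 0.88510 = 0.32116
θ = 2·atan2(ρ, z) = 2·atan2(0.14213, 0.930) = 0.30331 rad
ℓ = θ/κ = 0.30331/0.32116 = 0.94441

0.3212 315.29 0.9444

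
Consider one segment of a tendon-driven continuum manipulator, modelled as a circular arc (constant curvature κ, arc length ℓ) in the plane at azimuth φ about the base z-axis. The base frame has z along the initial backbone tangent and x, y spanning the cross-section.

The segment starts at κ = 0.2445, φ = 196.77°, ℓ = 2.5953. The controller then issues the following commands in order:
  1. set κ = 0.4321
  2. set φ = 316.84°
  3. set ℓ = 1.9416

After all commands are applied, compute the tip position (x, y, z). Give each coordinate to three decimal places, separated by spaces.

0.560 -0.525 1.722

initial: κ=0.2445, φ=196.77°, ℓ=2.5953
cmd 1: set κ=0.4321 → (κ,φ,ℓ)=(0.4321,196.77°,2.5953) → tip=(-1.2533,-0.3777,2.0845)
cmd 2: set φ=316.84° → (κ,φ,ℓ)=(0.4321,316.84°,2.5953) → tip=(0.9548,-0.8954,2.0845)
cmd 3: set ℓ=1.9416 → (κ,φ,ℓ)=(0.4321,316.84°,1.9416) → tip=(0.5601,-0.5252,1.7217)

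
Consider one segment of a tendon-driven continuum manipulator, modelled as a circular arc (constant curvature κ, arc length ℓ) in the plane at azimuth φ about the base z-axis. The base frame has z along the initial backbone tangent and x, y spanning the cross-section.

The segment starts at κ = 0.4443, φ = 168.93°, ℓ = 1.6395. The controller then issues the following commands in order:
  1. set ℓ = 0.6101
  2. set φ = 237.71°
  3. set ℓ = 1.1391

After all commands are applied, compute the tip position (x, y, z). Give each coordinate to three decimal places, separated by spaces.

initial: κ=0.4443, φ=168.93°, ℓ=1.6395
cmd 1: set ℓ=0.6101 → (κ,φ,ℓ)=(0.4443,168.93°,0.6101) → tip=(-0.0807,0.0158,0.6027)
cmd 2: set φ=237.71° → (κ,φ,ℓ)=(0.4443,237.71°,0.6101) → tip=(-0.0439,-0.0695,0.6027)
cmd 3: set ℓ=1.1391 → (κ,φ,ℓ)=(0.4443,237.71°,1.1391) → tip=(-0.1507,-0.2385,1.0911)

-0.151 -0.239 1.091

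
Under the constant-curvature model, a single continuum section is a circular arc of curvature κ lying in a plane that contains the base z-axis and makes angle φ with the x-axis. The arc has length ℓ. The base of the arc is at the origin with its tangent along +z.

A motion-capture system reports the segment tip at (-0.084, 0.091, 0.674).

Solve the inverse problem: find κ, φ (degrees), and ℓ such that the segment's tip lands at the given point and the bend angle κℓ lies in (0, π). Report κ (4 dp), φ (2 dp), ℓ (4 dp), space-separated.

ρ = √(x²+y²) = √(-0.084² + 0.091²) = 0.12384
φ = atan2(y, x) mod 360° = atan2(0.091, -0.084) = 132.7094°
|p|² = ρ² + z² = 0.12384² + 0.674² = 0.46961
κ = 2ρ / |p|² = 2×0.12384 / 0.46961 = 0.52742
θ = 2·atan2(ρ, z) = 2·atan2(0.12384, 0.674) = 0.36343 rad
ℓ = θ/κ = 0.36343/0.52742 = 0.68907

0.5274 132.71 0.6891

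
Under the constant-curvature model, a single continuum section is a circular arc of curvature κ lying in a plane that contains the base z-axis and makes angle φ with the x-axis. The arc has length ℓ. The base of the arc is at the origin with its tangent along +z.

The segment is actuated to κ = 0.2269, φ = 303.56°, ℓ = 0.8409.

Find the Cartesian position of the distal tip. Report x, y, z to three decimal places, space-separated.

θ = κ·ℓ = 0.2269 × 0.8409 = 0.19080 rad
ρ = (1 − cos θ)/κ = (1 − 0.98185)/0.2269 = 0.07998
z = sin θ / κ = 0.18964/0.2269 = 0.83581
x = ρ cos φ = 0.07998 × cos(303.56°) = 0.04421
y = ρ sin φ = 0.07998 × sin(303.56°) = -0.06665

0.044 -0.067 0.836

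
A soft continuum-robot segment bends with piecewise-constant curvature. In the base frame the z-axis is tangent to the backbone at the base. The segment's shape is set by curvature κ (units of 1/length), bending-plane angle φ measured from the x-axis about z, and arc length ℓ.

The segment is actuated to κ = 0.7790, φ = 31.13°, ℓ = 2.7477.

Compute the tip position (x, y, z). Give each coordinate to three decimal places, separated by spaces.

1.691 1.022 1.081

θ = κ·ℓ = 0.7790 × 2.7477 = 2.14046 rad
ρ = (1 − cos θ)/κ = (1 − -0.53935)/0.7790 = 1.97606
z = sin θ / κ = 0.84208/0.7790 = 1.08098
x = ρ cos φ = 1.97606 × cos(31.13°) = 1.69150
y = ρ sin φ = 1.97606 × sin(31.13°) = 1.02158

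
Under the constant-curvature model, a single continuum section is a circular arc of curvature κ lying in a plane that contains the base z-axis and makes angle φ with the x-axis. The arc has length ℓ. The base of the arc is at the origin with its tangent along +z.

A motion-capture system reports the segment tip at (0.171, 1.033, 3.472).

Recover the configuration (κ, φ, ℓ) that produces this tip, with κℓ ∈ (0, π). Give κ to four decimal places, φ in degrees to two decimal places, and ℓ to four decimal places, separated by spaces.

ρ = √(x²+y²) = √(0.171² + 1.033²) = 1.04706
φ = atan2(y, x) mod 360° = atan2(1.033, 0.171) = 80.6007°
|p|² = ρ² + z² = 1.04706² + 3.472² = 13.15111
κ = 2ρ / |p|² = 2×1.04706 / 13.15111 = 0.15923
θ = 2·atan2(ρ, z) = 2·atan2(1.04706, 3.472) = 0.58580 rad
ℓ = θ/κ = 0.58580/0.15923 = 3.67882

0.1592 80.60 3.6788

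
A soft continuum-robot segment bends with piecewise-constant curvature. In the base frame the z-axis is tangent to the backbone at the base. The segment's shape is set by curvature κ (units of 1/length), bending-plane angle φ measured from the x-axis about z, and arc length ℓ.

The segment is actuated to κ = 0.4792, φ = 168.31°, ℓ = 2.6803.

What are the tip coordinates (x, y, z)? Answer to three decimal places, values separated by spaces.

θ = κ·ℓ = 0.4792 × 2.6803 = 1.28440 rad
ρ = (1 − cos θ)/κ = (1 − 0.28250)/0.4792 = 1.49729
z = sin θ / κ = 0.95927/0.4792 = 2.00181
x = ρ cos φ = 1.49729 × cos(168.31°) = -1.46624
y = ρ sin φ = 1.49729 × sin(168.31°) = 0.30338

-1.466 0.303 2.002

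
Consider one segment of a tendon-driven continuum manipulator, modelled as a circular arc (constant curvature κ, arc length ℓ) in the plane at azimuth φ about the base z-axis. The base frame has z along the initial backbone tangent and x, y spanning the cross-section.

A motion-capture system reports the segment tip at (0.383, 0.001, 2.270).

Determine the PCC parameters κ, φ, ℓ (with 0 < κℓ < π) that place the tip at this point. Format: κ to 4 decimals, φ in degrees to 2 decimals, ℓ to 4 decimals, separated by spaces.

0.1445 0.15 2.3128

ρ = √(x²+y²) = √(0.383² + 0.001²) = 0.38300
φ = atan2(y, x) mod 360° = atan2(0.001, 0.383) = 0.1496°
|p|² = ρ² + z² = 0.38300² + 2.270² = 5.29959
κ = 2ρ / |p|² = 2×0.38300 / 5.29959 = 0.14454
θ = 2·atan2(ρ, z) = 2·atan2(0.38300, 2.270) = 0.33430 rad
ℓ = θ/κ = 0.33430/0.14454 = 2.31284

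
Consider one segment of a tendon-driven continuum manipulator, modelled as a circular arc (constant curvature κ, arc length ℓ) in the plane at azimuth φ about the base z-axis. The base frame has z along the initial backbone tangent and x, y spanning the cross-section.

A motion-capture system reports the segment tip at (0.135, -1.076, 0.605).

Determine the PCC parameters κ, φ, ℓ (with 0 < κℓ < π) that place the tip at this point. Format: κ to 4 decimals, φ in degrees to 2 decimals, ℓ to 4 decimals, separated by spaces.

ρ = √(x²+y²) = √(0.135² + -1.076²) = 1.08444
φ = atan2(y, x) mod 360° = atan2(-1.076, 0.135) = 277.1512°
|p|² = ρ² + z² = 1.08444² + 0.605² = 1.54203
κ = 2ρ / |p|² = 2×1.08444 / 1.54203 = 1.40651
θ = 2·atan2(ρ, z) = 2·atan2(1.08444, 0.605) = 2.12383 rad
ℓ = θ/κ = 2.12383/1.40651 = 1.51000

1.4065 277.15 1.5100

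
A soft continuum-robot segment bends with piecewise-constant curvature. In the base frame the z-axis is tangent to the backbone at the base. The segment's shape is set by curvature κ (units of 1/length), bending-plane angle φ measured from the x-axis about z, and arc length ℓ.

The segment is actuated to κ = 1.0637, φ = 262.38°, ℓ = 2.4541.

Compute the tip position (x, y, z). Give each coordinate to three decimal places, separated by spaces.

-0.232 -1.735 0.476

θ = κ·ℓ = 1.0637 × 2.4541 = 2.61043 rad
ρ = (1 − cos θ)/κ = (1 − -0.86222)/1.0637 = 1.75070
z = sin θ / κ = 0.50654/1.0637 = 0.47621
x = ρ cos φ = 1.75070 × cos(262.38°) = -0.23215
y = ρ sin φ = 1.75070 × sin(262.38°) = -1.73524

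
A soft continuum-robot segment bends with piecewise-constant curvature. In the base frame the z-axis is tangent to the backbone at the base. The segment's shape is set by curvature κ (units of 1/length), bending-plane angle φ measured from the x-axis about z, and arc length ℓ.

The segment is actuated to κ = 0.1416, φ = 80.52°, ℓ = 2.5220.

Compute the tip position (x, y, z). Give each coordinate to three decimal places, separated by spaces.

0.073 0.439 2.469

θ = κ·ℓ = 0.1416 × 2.5220 = 0.35712 rad
ρ = (1 − cos θ)/κ = (1 − 0.93691)/0.1416 = 0.44556
z = sin θ / κ = 0.34957/0.1416 = 2.46874
x = ρ cos φ = 0.44556 × cos(80.52°) = 0.07338
y = ρ sin φ = 0.44556 × sin(80.52°) = 0.43947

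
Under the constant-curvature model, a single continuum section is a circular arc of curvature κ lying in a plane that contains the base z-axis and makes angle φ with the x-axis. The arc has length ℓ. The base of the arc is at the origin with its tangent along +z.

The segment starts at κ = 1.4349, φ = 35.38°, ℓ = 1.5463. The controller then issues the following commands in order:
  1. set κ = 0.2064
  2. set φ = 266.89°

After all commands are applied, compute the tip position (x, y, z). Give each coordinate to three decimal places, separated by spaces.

initial: κ=1.4349, φ=35.38°, ℓ=1.5463
cmd 1: set κ=0.2064 → (κ,φ,ℓ)=(0.2064,35.38°,1.5463) → tip=(0.1995,0.1417,1.5202)
cmd 2: set φ=266.89° → (κ,φ,ℓ)=(0.2064,266.89°,1.5463) → tip=(-0.0133,-0.2443,1.5202)

-0.013 -0.244 1.520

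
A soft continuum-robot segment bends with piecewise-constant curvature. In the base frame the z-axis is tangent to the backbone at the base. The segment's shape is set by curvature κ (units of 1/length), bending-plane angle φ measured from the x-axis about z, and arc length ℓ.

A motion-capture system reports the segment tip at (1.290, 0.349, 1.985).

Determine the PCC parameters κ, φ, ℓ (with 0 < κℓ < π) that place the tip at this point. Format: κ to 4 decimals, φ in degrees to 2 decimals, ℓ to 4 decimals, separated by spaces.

0.4668 15.14 2.5389

ρ = √(x²+y²) = √(1.290² + 0.349²) = 1.33638
φ = atan2(y, x) mod 360° = atan2(0.349, 1.290) = 15.1385°
|p|² = ρ² + z² = 1.33638² + 1.985² = 5.72613
κ = 2ρ / |p|² = 2×1.33638 / 5.72613 = 0.46676
θ = 2·atan2(ρ, z) = 2·atan2(1.33638, 1.985) = 1.18508 rad
ℓ = θ/κ = 1.18508/0.46676 = 2.53892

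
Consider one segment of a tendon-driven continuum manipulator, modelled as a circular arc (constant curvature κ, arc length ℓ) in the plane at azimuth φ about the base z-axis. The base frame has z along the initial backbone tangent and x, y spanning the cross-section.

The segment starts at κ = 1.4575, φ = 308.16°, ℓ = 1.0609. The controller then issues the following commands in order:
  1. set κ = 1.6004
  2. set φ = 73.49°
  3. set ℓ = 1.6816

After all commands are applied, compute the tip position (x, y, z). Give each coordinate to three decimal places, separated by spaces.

initial: κ=1.4575, φ=308.16°, ℓ=1.0609
cmd 1: set κ=1.6004 → (κ,φ,ℓ)=(1.6004,308.16°,1.0609) → tip=(0.4350,-0.5536,0.6198)
cmd 2: set φ=73.49° → (κ,φ,ℓ)=(1.6004,73.49°,1.0609) → tip=(0.2001,0.6750,0.6198)
cmd 3: set ℓ=1.6816 → (κ,φ,ℓ)=(1.6004,73.49°,1.6816) → tip=(0.3374,1.1384,0.2720)

0.337 1.138 0.272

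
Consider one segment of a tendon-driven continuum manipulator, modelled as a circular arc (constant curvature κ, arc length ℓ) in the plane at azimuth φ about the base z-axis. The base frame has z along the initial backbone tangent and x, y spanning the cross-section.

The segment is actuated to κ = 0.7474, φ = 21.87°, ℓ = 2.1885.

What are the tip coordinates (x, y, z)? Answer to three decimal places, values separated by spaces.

θ = κ·ℓ = 0.7474 × 2.1885 = 1.63568 rad
ρ = (1 − cos θ)/κ = (1 − -0.06484)/0.7474 = 1.42473
z = sin θ / κ = 0.99790/0.7474 = 1.33516
x = ρ cos φ = 1.42473 × cos(21.87°) = 1.32219
y = ρ sin φ = 1.42473 × sin(21.87°) = 0.53071

1.322 0.531 1.335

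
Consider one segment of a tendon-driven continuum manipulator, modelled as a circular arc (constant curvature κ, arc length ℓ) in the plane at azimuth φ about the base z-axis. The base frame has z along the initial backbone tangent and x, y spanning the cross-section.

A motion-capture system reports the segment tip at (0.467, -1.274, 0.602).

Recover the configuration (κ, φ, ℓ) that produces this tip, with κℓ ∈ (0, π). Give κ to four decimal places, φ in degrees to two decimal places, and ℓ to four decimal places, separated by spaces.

ρ = √(x²+y²) = √(0.467² + -1.274²) = 1.35690
φ = atan2(y, x) mod 360° = atan2(-1.274, 0.467) = 290.1310°
|p|² = ρ² + z² = 1.35690² + 0.602² = 2.20357
κ = 2ρ / |p|² = 2×1.35690 / 2.20357 = 1.23154
θ = 2·atan2(ρ, z) = 2·atan2(1.35690, 0.602) = 2.30645 rad
ℓ = θ/κ = 2.30645/1.23154 = 1.87282

1.2315 290.13 1.8728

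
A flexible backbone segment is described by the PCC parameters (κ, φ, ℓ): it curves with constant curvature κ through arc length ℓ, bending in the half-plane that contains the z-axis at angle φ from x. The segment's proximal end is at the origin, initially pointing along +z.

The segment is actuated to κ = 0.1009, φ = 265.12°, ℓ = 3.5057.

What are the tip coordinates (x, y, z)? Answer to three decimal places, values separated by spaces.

θ = κ·ℓ = 0.1009 × 3.5057 = 0.35373 rad
ρ = (1 − cos θ)/κ = (1 − 0.93809)/0.1009 = 0.61359
z = sin θ / κ = 0.34639/0.1009 = 3.43305
x = ρ cos φ = 0.61359 × cos(265.12°) = -0.05220
y = ρ sin φ = 0.61359 × sin(265.12°) = -0.61136

-0.052 -0.611 3.433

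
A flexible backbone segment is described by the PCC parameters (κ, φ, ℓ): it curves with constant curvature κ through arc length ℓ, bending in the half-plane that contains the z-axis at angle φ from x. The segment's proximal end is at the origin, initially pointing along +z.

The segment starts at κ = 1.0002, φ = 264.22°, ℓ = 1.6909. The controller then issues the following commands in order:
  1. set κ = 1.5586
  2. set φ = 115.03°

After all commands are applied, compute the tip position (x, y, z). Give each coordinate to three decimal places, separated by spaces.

-0.509 1.090 0.311

initial: κ=1.0002, φ=264.22°, ℓ=1.6909
cmd 1: set κ=1.5586 → (κ,φ,ℓ)=(1.5586,264.22°,1.6909) → tip=(-0.1211,-1.1966,0.3111)
cmd 2: set φ=115.03° → (κ,φ,ℓ)=(1.5586,115.03°,1.6909) → tip=(-0.5089,1.0898,0.3111)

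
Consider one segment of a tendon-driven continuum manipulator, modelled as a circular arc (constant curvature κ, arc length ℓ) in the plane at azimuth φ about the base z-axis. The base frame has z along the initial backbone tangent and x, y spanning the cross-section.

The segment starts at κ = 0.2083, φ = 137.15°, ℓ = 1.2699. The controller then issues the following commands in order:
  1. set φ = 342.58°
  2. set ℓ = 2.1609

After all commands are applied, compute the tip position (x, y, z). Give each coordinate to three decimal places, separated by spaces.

initial: κ=0.2083, φ=137.15°, ℓ=1.2699
cmd 1: set φ=342.58° → (κ,φ,ℓ)=(0.2083,342.58°,1.2699) → tip=(0.1593,-0.0500,1.2551)
cmd 2: set ℓ=2.1609 → (κ,φ,ℓ)=(0.2083,342.58°,2.1609) → tip=(0.4562,-0.1432,2.0887)

0.456 -0.143 2.089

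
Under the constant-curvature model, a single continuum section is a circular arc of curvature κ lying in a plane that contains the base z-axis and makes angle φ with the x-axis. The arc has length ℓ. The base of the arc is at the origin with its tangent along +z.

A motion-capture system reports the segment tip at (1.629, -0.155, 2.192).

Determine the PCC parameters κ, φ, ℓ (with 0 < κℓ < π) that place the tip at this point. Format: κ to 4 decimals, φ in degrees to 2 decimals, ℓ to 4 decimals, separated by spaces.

ρ = √(x²+y²) = √(1.629² + -0.155²) = 1.63636
φ = atan2(y, x) mod 360° = atan2(-0.155, 1.629) = 354.5646°
|p|² = ρ² + z² = 1.63636² + 2.192² = 7.48253
κ = 2ρ / |p|² = 2×1.63636 / 7.48253 = 0.43738
θ = 2·atan2(ρ, z) = 2·atan2(1.63636, 2.192) = 1.28253 rad
ℓ = θ/κ = 1.28253/0.43738 = 2.93230

0.4374 354.56 2.9323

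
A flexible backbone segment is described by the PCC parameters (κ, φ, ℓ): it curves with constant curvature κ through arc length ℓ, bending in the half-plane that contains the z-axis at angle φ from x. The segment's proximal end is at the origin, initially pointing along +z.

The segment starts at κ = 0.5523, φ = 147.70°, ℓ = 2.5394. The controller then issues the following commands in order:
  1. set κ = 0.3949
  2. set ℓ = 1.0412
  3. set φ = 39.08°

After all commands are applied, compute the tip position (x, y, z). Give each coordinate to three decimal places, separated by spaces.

0.164 0.133 1.012

initial: κ=0.5523, φ=147.70°, ℓ=2.5394
cmd 1: set κ=0.3949 → (κ,φ,ℓ)=(0.3949,147.70°,2.5394) → tip=(-0.9890,0.6252,2.1347)
cmd 2: set ℓ=1.0412 → (κ,φ,ℓ)=(0.3949,147.70°,1.0412) → tip=(-0.1784,0.1128,1.0121)
cmd 3: set φ=39.08° → (κ,φ,ℓ)=(0.3949,39.08°,1.0412) → tip=(0.1638,0.1331,1.0121)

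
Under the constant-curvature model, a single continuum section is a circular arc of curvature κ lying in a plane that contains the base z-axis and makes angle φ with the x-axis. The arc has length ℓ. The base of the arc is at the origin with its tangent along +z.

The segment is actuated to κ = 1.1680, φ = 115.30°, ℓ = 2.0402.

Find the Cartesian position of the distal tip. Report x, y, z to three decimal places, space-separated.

θ = κ·ℓ = 1.1680 × 2.0402 = 2.38295 rad
ρ = (1 − cos θ)/κ = (1 − -0.72577)/1.1680 = 1.47755
z = sin θ / κ = 0.68793/1.1680 = 0.58898
x = ρ cos φ = 1.47755 × cos(115.30°) = -0.63144
y = ρ sin φ = 1.47755 × sin(115.30°) = 1.33582

-0.631 1.336 0.589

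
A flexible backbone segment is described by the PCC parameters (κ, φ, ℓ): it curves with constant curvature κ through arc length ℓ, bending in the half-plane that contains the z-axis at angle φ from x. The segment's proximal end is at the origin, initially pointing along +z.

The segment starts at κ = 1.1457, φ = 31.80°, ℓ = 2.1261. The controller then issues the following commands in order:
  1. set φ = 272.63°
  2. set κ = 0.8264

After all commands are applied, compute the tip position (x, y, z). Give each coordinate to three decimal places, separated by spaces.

initial: κ=1.1457, φ=31.80°, ℓ=2.1261
cmd 1: set φ=272.63° → (κ,φ,ℓ)=(1.1457,272.63°,2.1261) → tip=(0.0705,-1.5356,0.5661)
cmd 2: set κ=0.8264 → (κ,φ,ℓ)=(0.8264,272.63°,2.1261) → tip=(0.0658,-1.4326,1.1891)

0.066 -1.433 1.189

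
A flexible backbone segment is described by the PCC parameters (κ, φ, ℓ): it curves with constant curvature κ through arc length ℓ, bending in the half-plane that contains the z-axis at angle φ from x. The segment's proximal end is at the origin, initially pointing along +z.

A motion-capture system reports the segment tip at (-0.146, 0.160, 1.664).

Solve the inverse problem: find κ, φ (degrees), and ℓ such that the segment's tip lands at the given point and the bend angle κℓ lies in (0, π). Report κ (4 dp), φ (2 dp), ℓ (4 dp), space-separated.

0.1538 132.38 1.6827

ρ = √(x²+y²) = √(-0.146² + 0.160²) = 0.21660
φ = atan2(y, x) mod 360° = atan2(0.160, -0.146) = 132.3805°
|p|² = ρ² + z² = 0.21660² + 1.664² = 2.81581
κ = 2ρ / |p|² = 2×0.21660 / 2.81581 = 0.15385
θ = 2·atan2(ρ, z) = 2·atan2(0.21660, 1.664) = 0.25888 rad
ℓ = θ/κ = 0.25888/0.15385 = 1.68273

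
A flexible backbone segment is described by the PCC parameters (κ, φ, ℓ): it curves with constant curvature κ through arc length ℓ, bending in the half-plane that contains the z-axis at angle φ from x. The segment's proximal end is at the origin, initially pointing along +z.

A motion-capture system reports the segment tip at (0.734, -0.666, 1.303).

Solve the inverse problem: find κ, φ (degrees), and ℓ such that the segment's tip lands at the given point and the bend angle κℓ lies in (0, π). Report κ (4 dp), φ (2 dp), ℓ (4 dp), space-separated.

0.7396 317.78 1.7584

ρ = √(x²+y²) = √(0.734² + -0.666²) = 0.99112
φ = atan2(y, x) mod 360° = atan2(-0.666, 0.734) = 317.7808°
|p|² = ρ² + z² = 0.99112² + 1.303² = 2.68012
κ = 2ρ / |p|² = 2×0.99112 / 2.68012 = 0.73961
θ = 2·atan2(ρ, z) = 2·atan2(0.99112, 1.303) = 1.30055 rad
ℓ = θ/κ = 1.30055/0.73961 = 1.75844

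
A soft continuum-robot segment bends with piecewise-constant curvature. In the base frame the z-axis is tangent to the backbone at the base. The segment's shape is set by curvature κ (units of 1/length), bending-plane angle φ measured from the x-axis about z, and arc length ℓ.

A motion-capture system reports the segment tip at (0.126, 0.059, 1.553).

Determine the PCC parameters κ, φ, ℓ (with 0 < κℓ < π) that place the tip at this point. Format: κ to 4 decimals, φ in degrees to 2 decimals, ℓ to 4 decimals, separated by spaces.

0.1145 25.09 1.5613

ρ = √(x²+y²) = √(0.126² + 0.059²) = 0.13913
φ = atan2(y, x) mod 360° = atan2(0.059, 0.126) = 25.0915°
|p|² = ρ² + z² = 0.13913² + 1.553² = 2.43117
κ = 2ρ / |p|² = 2×0.13913 / 2.43117 = 0.11445
θ = 2·atan2(ρ, z) = 2·atan2(0.13913, 1.553) = 0.17870 rad
ℓ = θ/κ = 0.17870/0.11445 = 1.56130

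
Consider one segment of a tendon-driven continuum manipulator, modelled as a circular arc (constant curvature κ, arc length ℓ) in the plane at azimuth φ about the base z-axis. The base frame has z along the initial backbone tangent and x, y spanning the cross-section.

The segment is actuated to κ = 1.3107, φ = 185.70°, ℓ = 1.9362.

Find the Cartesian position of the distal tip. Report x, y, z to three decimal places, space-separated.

-1.384 -0.138 0.433

θ = κ·ℓ = 1.3107 × 1.9362 = 2.53778 rad
ρ = (1 − cos θ)/κ = (1 − -0.82318)/1.3107 = 1.39099
z = sin θ / κ = 0.56779/1.3107 = 0.43319
x = ρ cos φ = 1.39099 × cos(185.70°) = -1.38412
y = ρ sin φ = 1.39099 × sin(185.70°) = -0.13815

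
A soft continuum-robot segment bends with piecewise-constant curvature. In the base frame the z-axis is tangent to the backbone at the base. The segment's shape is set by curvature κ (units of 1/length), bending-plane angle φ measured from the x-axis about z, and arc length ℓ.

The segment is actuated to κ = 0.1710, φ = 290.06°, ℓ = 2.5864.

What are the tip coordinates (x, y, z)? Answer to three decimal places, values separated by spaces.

θ = κ·ℓ = 0.1710 × 2.5864 = 0.44227 rad
ρ = (1 − cos θ)/κ = (1 − 0.90378)/0.1710 = 0.56269
z = sin θ / κ = 0.42800/0.1710 = 2.50290
x = ρ cos φ = 0.56269 × cos(290.06°) = 0.19300
y = ρ sin φ = 0.56269 × sin(290.06°) = -0.52855

0.193 -0.529 2.503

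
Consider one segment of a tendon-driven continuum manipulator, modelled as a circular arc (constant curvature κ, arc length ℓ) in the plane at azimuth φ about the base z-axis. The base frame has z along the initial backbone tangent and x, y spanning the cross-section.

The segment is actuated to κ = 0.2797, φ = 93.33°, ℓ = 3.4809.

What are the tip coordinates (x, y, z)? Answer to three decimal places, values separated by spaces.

-0.091 1.562 2.956

θ = κ·ℓ = 0.2797 × 3.4809 = 0.97361 rad
ρ = (1 − cos θ)/κ = (1 − 0.56232)/0.2797 = 1.56482
z = sin θ / κ = 0.82692/0.2797 = 2.95645
x = ρ cos φ = 1.56482 × cos(93.33°) = -0.09090
y = ρ sin φ = 1.56482 × sin(93.33°) = 1.56218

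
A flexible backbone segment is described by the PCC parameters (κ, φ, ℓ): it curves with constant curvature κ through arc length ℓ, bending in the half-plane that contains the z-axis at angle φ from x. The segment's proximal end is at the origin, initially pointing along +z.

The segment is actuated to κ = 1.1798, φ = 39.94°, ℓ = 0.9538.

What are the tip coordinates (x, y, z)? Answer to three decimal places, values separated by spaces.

0.370 0.310 0.765

θ = κ·ℓ = 1.1798 × 0.9538 = 1.12529 rad
ρ = (1 − cos θ)/κ = (1 − 0.43091)/1.1798 = 0.48236
z = sin θ / κ = 0.90239/1.1798 = 0.76487
x = ρ cos φ = 0.48236 × cos(39.94°) = 0.36983
y = ρ sin φ = 0.48236 × sin(39.94°) = 0.30967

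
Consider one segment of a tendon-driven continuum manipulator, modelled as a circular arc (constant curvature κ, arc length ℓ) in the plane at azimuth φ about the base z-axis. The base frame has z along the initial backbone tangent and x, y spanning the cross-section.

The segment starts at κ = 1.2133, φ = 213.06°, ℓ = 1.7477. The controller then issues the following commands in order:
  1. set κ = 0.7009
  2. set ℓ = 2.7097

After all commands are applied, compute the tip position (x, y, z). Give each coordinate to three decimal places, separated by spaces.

-1.581 -1.029 1.350

initial: κ=1.2133, φ=213.06°, ℓ=1.7477
cmd 1: set κ=0.7009 → (κ,φ,ℓ)=(0.7009,213.06°,1.7477) → tip=(-0.7904,-0.5145,1.3423)
cmd 2: set ℓ=2.7097 → (κ,φ,ℓ)=(0.7009,213.06°,2.7097) → tip=(-1.5814,-1.0294,1.3505)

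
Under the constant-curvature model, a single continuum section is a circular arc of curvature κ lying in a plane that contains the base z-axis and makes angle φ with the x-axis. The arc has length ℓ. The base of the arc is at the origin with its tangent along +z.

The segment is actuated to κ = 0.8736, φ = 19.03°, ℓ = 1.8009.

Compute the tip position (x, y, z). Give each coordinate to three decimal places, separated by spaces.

1.085 0.374 1.145

θ = κ·ℓ = 0.8736 × 1.8009 = 1.57327 rad
ρ = (1 − cos θ)/κ = (1 − -0.00247)/0.8736 = 1.14752
z = sin θ / κ = 1.00000/0.8736 = 1.14469
x = ρ cos φ = 1.14752 × cos(19.03°) = 1.08480
y = ρ sin φ = 1.14752 × sin(19.03°) = 0.37416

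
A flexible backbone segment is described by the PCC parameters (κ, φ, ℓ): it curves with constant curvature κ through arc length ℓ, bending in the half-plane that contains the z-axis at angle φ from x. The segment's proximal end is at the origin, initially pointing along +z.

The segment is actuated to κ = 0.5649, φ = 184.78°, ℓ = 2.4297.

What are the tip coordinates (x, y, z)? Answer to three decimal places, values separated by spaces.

θ = κ·ℓ = 0.5649 × 2.4297 = 1.37254 rad
ρ = (1 − cos θ)/κ = (1 − 0.19696)/0.5649 = 1.42156
z = sin θ / κ = 0.98041/0.5649 = 1.73555
x = ρ cos φ = 1.42156 × cos(184.78°) = -1.41661
y = ρ sin φ = 1.42156 × sin(184.78°) = -0.11846

-1.417 -0.118 1.736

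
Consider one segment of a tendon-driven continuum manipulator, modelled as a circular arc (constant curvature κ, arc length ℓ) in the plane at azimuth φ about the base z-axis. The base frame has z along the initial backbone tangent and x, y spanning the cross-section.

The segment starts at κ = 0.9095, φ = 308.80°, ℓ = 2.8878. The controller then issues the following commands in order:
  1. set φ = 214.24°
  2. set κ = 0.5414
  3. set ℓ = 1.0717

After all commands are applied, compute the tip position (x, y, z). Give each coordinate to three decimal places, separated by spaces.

initial: κ=0.9095, φ=308.80°, ℓ=2.8878
cmd 1: set φ=214.24° → (κ,φ,ℓ)=(0.9095,214.24°,2.8878) → tip=(-1.6999,-1.1570,0.5417)
cmd 2: set κ=0.5414 → (κ,φ,ℓ)=(0.5414,214.24°,2.8878) → tip=(-1.5157,-1.0316,1.8470)
cmd 3: set ℓ=1.0717 → (κ,φ,ℓ)=(0.5414,214.24°,1.0717) → tip=(-0.2499,-0.1701,1.0126)

-0.250 -0.170 1.013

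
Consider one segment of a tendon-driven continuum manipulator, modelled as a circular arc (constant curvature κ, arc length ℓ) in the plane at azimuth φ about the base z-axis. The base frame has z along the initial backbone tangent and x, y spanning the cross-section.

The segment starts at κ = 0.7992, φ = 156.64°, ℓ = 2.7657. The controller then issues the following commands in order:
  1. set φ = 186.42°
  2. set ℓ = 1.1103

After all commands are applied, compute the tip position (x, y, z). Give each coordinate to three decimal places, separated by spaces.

initial: κ=0.7992, φ=156.64°, ℓ=2.7657
cmd 1: set φ=186.42° → (κ,φ,ℓ)=(0.7992,186.42°,2.7657) → tip=(-1.9855,-0.2234,1.0040)
cmd 2: set ℓ=1.1103 → (κ,φ,ℓ)=(0.7992,186.42°,1.1103) → tip=(-0.4582,-0.0516,0.9702)

-0.458 -0.052 0.970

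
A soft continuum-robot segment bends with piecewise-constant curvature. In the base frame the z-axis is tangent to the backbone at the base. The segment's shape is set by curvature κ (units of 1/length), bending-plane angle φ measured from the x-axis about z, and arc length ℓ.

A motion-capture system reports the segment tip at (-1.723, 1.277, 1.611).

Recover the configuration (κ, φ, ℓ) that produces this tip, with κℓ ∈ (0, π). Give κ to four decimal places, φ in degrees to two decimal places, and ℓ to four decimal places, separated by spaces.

ρ = √(x²+y²) = √(-1.723² + 1.277²) = 2.14463
φ = atan2(y, x) mod 360° = atan2(1.277, -1.723) = 143.4560°
|p|² = ρ² + z² = 2.14463² + 1.611² = 7.19478
κ = 2ρ / |p|² = 2×2.14463 / 7.19478 = 0.59616
θ = 2·atan2(ρ, z) = 2·atan2(2.14463, 1.611) = 1.85308 rad
ℓ = θ/κ = 1.85308/0.59616 = 3.10835

0.5962 143.46 3.1083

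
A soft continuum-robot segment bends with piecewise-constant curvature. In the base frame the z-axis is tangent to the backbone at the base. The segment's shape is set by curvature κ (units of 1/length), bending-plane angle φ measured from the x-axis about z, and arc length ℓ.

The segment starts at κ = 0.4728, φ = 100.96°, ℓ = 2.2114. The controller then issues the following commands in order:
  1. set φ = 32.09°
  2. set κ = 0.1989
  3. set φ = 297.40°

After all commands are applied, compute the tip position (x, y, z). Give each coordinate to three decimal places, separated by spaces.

0.220 -0.425 2.141

initial: κ=0.4728, φ=100.96°, ℓ=2.2114
cmd 1: set φ=32.09° → (κ,φ,ℓ)=(0.4728,32.09°,2.2114) → tip=(0.8934,0.5602,1.8300)
cmd 2: set κ=0.1989 → (κ,φ,ℓ)=(0.1989,32.09°,2.2114) → tip=(0.4054,0.2542,2.1408)
cmd 3: set φ=297.40° → (κ,φ,ℓ)=(0.1989,297.40°,2.2114) → tip=(0.2202,-0.4249,2.1408)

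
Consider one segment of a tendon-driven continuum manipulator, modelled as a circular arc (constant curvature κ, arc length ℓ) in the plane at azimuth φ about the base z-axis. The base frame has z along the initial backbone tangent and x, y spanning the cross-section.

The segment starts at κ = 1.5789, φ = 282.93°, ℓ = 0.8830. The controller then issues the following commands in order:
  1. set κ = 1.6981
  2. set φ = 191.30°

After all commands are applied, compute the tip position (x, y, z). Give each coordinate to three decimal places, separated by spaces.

-0.536 -0.107 0.587

initial: κ=1.5789, φ=282.93°, ℓ=0.8830
cmd 1: set κ=1.6981 → (κ,φ,ℓ)=(1.6981,282.93°,0.8830) → tip=(0.1224,-0.5330,0.5874)
cmd 2: set φ=191.30° → (κ,φ,ℓ)=(1.6981,191.30°,0.8830) → tip=(-0.5363,-0.1072,0.5874)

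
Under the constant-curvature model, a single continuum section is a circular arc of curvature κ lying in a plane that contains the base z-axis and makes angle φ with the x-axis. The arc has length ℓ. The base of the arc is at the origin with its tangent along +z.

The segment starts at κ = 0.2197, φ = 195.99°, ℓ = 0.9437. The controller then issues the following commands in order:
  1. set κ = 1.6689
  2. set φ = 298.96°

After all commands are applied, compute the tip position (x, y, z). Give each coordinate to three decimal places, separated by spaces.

0.291 -0.526 0.599

initial: κ=0.2197, φ=195.99°, ℓ=0.9437
cmd 1: set κ=1.6689 → (κ,φ,ℓ)=(1.6689,195.99°,0.9437) → tip=(-0.5784,-0.1657,0.5992)
cmd 2: set φ=298.96° → (κ,φ,ℓ)=(1.6689,298.96°,0.9437) → tip=(0.2913,-0.5264,0.5992)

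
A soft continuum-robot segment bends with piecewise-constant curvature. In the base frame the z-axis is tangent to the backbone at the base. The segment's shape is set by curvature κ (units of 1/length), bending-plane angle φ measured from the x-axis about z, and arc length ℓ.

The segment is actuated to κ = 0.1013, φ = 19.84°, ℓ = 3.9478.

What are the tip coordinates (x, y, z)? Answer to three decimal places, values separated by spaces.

θ = κ·ℓ = 0.1013 × 3.9478 = 0.39991 rad
ρ = (1 − cos θ)/κ = (1 − 0.92110)/0.1013 = 0.77892
z = sin θ / κ = 0.38934/0.1013 = 3.84341
x = ρ cos φ = 0.77892 × cos(19.84°) = 0.73269
y = ρ sin φ = 0.77892 × sin(19.84°) = 0.26436

0.733 0.264 3.843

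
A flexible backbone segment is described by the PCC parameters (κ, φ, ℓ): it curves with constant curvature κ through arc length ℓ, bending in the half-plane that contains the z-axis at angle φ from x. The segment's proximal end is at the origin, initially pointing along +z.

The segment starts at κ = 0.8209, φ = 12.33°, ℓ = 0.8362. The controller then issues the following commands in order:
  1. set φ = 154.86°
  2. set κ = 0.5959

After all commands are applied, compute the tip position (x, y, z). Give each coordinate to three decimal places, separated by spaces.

-0.185 0.087 0.802

initial: κ=0.8209, φ=12.33°, ℓ=0.8362
cmd 1: set φ=154.86° → (κ,φ,ℓ)=(0.8209,154.86°,0.8362) → tip=(-0.2498,0.1172,0.7721)
cmd 2: set κ=0.5959 → (κ,φ,ℓ)=(0.5959,154.86°,0.8362) → tip=(-0.1847,0.0867,0.8020)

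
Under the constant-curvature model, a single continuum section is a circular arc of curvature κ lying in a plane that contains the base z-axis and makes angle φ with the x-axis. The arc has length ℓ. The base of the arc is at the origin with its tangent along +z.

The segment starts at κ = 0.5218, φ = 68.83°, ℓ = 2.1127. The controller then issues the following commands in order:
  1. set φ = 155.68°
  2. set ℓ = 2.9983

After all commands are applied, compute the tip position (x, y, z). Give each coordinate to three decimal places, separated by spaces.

-1.735 0.784 1.916

initial: κ=0.5218, φ=68.83°, ℓ=2.1127
cmd 1: set φ=155.68° → (κ,φ,ℓ)=(0.5218,155.68°,2.1127) → tip=(-0.9580,0.4329,1.7100)
cmd 2: set ℓ=2.9983 → (κ,φ,ℓ)=(0.5218,155.68°,2.9983) → tip=(-1.7354,0.7843,1.9164)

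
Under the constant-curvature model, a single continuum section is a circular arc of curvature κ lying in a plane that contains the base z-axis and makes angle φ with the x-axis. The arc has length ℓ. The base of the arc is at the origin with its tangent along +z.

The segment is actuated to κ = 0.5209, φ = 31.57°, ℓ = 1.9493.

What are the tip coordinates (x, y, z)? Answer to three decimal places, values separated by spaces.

θ = κ·ℓ = 0.5209 × 1.9493 = 1.01539 rad
ρ = (1 − cos θ)/κ = (1 − 0.52729)/0.5209 = 0.90749
z = sin θ / κ = 0.84969/0.5209 = 1.63119
x = ρ cos φ = 0.90749 × cos(31.57°) = 0.77318
y = ρ sin φ = 0.90749 × sin(31.57°) = 0.47511

0.773 0.475 1.631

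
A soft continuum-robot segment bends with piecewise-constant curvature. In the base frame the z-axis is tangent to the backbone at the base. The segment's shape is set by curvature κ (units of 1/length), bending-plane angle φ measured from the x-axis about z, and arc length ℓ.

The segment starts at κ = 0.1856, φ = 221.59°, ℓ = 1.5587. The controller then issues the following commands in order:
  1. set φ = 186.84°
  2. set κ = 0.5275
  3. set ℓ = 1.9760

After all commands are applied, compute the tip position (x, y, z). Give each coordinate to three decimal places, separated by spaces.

initial: κ=0.1856, φ=221.59°, ℓ=1.5587
cmd 1: set φ=186.84° → (κ,φ,ℓ)=(0.1856,186.84°,1.5587) → tip=(-0.2223,-0.0267,1.5370)
cmd 2: set κ=0.5275 → (κ,φ,ℓ)=(0.5275,186.84°,1.5587) → tip=(-0.6012,-0.0721,1.3889)
cmd 3: set ℓ=1.9760 → (κ,φ,ℓ)=(0.5275,186.84°,1.9760) → tip=(-0.9332,-0.1119,1.6371)

-0.933 -0.112 1.637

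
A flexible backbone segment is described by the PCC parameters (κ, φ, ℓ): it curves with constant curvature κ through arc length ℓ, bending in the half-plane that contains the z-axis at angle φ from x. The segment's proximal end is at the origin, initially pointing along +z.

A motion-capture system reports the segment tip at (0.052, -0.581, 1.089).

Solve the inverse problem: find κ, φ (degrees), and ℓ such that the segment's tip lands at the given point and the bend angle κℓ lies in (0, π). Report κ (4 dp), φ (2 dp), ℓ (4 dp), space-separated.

0.7644 275.11 1.2866

ρ = √(x²+y²) = √(0.052² + -0.581²) = 0.58332
φ = atan2(y, x) mod 360° = atan2(-0.581, 0.052) = 275.1144°
|p|² = ρ² + z² = 0.58332² + 1.089² = 1.52619
κ = 2ρ / |p|² = 2×0.58332 / 1.52619 = 0.76442
θ = 2·atan2(ρ, z) = 2·atan2(0.58332, 1.089) = 0.98352 rad
ℓ = θ/κ = 0.98352/0.76442 = 1.28662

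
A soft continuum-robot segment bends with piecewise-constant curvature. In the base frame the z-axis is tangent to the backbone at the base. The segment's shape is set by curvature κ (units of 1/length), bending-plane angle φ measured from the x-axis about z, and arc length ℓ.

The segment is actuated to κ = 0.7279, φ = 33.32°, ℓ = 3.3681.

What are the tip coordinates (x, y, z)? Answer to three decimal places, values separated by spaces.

2.033 1.337 0.874

θ = κ·ℓ = 0.7279 × 3.3681 = 2.45164 rad
ρ = (1 − cos θ)/κ = (1 − -0.77128)/0.7279 = 2.43341
z = sin θ / κ = 0.63650/0.7279 = 0.87443
x = ρ cos φ = 2.43341 × cos(33.32°) = 2.03339
y = ρ sin φ = 2.43341 × sin(33.32°) = 1.33671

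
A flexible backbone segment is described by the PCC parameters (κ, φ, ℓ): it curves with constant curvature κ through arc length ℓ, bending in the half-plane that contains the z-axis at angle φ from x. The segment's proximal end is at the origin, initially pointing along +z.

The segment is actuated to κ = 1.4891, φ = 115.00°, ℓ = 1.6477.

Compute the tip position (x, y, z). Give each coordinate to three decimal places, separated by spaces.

-0.503 1.079 0.426

θ = κ·ℓ = 1.4891 × 1.6477 = 2.45359 rad
ρ = (1 − cos θ)/κ = (1 − -0.77252)/1.4891 = 1.19033
z = sin θ / κ = 0.63500/1.4891 = 0.42643
x = ρ cos φ = 1.19033 × cos(115.00°) = -0.50305
y = ρ sin φ = 1.19033 × sin(115.00°) = 1.07880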